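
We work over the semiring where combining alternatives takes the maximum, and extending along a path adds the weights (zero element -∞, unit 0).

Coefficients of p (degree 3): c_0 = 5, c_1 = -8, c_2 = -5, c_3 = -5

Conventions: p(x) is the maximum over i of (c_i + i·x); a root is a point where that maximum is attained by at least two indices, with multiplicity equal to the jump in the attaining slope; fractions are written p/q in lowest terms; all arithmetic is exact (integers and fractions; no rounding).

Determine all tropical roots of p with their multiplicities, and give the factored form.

hull edge (i=0, c=5) to (i=3, c=-5): slope -10/3, span 3
Factored form: p(x) = -5 ⊗ (x ⊕ 10/3) ⊗ (x ⊕ 10/3) ⊗ (x ⊕ 10/3)
Answer: roots = 10/3 (mult 3)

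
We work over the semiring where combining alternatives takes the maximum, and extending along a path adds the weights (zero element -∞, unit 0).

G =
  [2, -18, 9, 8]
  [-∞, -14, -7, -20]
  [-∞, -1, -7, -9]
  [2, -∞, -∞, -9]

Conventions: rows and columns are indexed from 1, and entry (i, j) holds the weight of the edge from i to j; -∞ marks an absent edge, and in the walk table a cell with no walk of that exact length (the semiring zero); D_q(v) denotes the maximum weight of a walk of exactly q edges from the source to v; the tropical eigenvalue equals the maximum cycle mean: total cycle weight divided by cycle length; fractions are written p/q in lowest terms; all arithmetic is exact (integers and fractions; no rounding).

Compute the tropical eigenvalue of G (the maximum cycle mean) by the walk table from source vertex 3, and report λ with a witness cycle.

q=0: [-∞, -∞, 0, -∞]
q=1: [-∞, -1, -7, -9]
q=2: [-7, -8, -8, -16]
q=3: [-5, -9, 2, 1]
q=4: [3, 1, 4, 3]
Optimal cycle mean attained by: cycle 1->4->1, total 8 + 2, length 2.
Answer: λ = 5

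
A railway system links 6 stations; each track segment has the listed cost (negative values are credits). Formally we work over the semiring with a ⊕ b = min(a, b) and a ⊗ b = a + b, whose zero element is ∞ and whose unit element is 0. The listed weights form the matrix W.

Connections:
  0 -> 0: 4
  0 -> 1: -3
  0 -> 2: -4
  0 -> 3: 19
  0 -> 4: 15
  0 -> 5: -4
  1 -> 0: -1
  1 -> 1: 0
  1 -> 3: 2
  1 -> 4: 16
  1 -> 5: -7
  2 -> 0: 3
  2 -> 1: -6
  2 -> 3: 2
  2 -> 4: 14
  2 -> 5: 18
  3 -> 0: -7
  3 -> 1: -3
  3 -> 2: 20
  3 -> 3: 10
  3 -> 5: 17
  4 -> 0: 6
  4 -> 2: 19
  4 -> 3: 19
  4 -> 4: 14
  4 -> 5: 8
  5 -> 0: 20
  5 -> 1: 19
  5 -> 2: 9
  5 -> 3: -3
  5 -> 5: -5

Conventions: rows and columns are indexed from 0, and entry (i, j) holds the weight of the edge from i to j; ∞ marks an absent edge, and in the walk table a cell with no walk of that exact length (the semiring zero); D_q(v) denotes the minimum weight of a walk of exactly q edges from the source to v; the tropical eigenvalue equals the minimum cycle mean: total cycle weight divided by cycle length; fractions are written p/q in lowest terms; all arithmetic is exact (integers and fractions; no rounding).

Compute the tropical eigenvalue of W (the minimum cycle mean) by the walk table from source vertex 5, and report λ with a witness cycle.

q=0: [∞, ∞, ∞, ∞, ∞, 0]
q=1: [20, 19, 9, -3, ∞, -5]
q=2: [-10, -6, 4, -8, 23, -10]
q=3: [-15, -13, -14, -13, 5, -15]
q=4: [-20, -20, -19, -18, 0, -20]
q=5: [-25, -25, -24, -23, -5, -27]
q=6: [-30, -30, -29, -30, -10, -32]
Optimal cycle mean attained by: cycle 0->2->1->5->3->0, total (-4) + (-6) + (-7) + (-3) + (-7), length 5.
Answer: λ = -27/5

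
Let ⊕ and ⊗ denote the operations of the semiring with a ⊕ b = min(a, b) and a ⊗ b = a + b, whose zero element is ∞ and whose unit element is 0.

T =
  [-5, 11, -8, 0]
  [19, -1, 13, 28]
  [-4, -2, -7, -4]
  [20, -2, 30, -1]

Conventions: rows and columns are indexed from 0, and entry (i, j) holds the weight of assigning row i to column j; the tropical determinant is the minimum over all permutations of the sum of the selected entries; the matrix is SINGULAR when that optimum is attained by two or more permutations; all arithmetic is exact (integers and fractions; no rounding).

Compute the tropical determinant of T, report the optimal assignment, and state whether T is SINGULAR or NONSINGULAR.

σ = (0, 1, 2, 3): (-5) + (-1) + (-7) + (-1) = -14
σ = (0, 1, 3, 2): (-5) + (-1) + (-4) + 30 = 20
σ = (0, 2, 1, 3): (-5) + 13 + (-2) + (-1) = 5
σ = (0, 2, 3, 1): (-5) + 13 + (-4) + (-2) = 2
σ = (0, 3, 1, 2): (-5) + 28 + (-2) + 30 = 51
σ = (0, 3, 2, 1): (-5) + 28 + (-7) + (-2) = 14
σ = (1, 0, 2, 3): 11 + 19 + (-7) + (-1) = 22
σ = (1, 0, 3, 2): 11 + 19 + (-4) + 30 = 56
σ = (1, 2, 0, 3): 11 + 13 + (-4) + (-1) = 19
σ = (1, 2, 3, 0): 11 + 13 + (-4) + 20 = 40
σ = (1, 3, 0, 2): 11 + 28 + (-4) + 30 = 65
σ = (1, 3, 2, 0): 11 + 28 + (-7) + 20 = 52
σ = (2, 0, 1, 3): (-8) + 19 + (-2) + (-1) = 8
σ = (2, 0, 3, 1): (-8) + 19 + (-4) + (-2) = 5
σ = (2, 1, 0, 3): (-8) + (-1) + (-4) + (-1) = -14
σ = (2, 1, 3, 0): (-8) + (-1) + (-4) + 20 = 7
σ = (2, 3, 0, 1): (-8) + 28 + (-4) + (-2) = 14
σ = (2, 3, 1, 0): (-8) + 28 + (-2) + 20 = 38
σ = (3, 0, 1, 2): 0 + 19 + (-2) + 30 = 47
σ = (3, 0, 2, 1): 0 + 19 + (-7) + (-2) = 10
σ = (3, 1, 0, 2): 0 + (-1) + (-4) + 30 = 25
σ = (3, 1, 2, 0): 0 + (-1) + (-7) + 20 = 12
σ = (3, 2, 0, 1): 0 + 13 + (-4) + (-2) = 7
σ = (3, 2, 1, 0): 0 + 13 + (-2) + 20 = 31
Optimal value attained by: σ = (0, 1, 2, 3).
Answer: det⊕(T) = -14; verdict: SINGULAR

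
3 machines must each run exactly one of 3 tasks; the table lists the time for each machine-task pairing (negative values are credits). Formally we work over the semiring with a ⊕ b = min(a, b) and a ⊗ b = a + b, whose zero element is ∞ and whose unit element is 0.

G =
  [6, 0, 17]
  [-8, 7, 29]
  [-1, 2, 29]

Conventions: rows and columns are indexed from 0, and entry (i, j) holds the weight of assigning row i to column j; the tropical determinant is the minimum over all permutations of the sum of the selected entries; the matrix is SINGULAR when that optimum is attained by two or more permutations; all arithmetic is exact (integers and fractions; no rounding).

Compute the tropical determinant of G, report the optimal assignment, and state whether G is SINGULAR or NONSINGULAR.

σ = (0, 1, 2): 6 + 7 + 29 = 42
σ = (0, 2, 1): 6 + 29 + 2 = 37
σ = (1, 0, 2): 0 + (-8) + 29 = 21
σ = (1, 2, 0): 0 + 29 + (-1) = 28
σ = (2, 0, 1): 17 + (-8) + 2 = 11
σ = (2, 1, 0): 17 + 7 + (-1) = 23
Optimal value attained by: σ = (2, 0, 1).
Answer: det⊕(G) = 11; verdict: NONSINGULAR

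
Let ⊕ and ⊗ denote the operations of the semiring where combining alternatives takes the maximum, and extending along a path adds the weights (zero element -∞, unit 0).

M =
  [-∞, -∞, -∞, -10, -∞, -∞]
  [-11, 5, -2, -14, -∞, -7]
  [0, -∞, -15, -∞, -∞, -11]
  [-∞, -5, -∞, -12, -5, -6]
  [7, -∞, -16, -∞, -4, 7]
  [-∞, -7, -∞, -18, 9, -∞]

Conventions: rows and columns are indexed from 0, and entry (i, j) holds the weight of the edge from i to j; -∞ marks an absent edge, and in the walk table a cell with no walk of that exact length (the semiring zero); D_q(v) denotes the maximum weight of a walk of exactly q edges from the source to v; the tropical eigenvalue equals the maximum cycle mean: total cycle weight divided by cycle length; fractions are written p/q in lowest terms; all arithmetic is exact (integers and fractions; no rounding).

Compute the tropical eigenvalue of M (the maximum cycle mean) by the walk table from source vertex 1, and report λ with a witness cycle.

q=0: [-∞, 0, -∞, -∞, -∞, -∞]
q=1: [-11, 5, -2, -14, -∞, -7]
q=2: [-2, 10, 3, -9, 2, -2]
q=3: [9, 15, 8, -4, 7, 9]
q=4: [14, 20, 13, 1, 18, 14]
q=5: [25, 25, 18, 6, 23, 25]
q=6: [30, 30, 23, 15, 34, 30]
Optimal cycle mean attained by: cycle 4->5->4, total 7 + 9, length 2.
Answer: λ = 8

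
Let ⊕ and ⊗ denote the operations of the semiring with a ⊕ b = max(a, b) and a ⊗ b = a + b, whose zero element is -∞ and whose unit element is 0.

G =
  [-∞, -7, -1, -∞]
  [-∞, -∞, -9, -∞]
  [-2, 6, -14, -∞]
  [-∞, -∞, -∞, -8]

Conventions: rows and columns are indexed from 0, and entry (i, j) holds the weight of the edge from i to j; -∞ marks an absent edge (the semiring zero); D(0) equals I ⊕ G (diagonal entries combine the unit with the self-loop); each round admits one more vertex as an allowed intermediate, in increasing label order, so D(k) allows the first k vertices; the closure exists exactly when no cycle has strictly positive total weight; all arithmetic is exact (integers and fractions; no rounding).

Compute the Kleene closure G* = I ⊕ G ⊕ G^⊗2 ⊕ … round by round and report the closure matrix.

D(0):
  [0, -7, -1, -∞]
  [-∞, 0, -9, -∞]
  [-2, 6, 0, -∞]
  [-∞, -∞, -∞, 0]
D(1):
  [0, -7, -1, -∞]
  [-∞, 0, -9, -∞]
  [-2, 6, 0, -∞]
  [-∞, -∞, -∞, 0]
D(2):
  [0, -7, -1, -∞]
  [-∞, 0, -9, -∞]
  [-2, 6, 0, -∞]
  [-∞, -∞, -∞, 0]
D(3):
  [0, 5, -1, -∞]
  [-11, 0, -9, -∞]
  [-2, 6, 0, -∞]
  [-∞, -∞, -∞, 0]
D(4):
  [0, 5, -1, -∞]
  [-11, 0, -9, -∞]
  [-2, 6, 0, -∞]
  [-∞, -∞, -∞, 0]
Answer: G* = [[0, 5, -1, -∞], [-11, 0, -9, -∞], [-2, 6, 0, -∞], [-∞, -∞, -∞, 0]]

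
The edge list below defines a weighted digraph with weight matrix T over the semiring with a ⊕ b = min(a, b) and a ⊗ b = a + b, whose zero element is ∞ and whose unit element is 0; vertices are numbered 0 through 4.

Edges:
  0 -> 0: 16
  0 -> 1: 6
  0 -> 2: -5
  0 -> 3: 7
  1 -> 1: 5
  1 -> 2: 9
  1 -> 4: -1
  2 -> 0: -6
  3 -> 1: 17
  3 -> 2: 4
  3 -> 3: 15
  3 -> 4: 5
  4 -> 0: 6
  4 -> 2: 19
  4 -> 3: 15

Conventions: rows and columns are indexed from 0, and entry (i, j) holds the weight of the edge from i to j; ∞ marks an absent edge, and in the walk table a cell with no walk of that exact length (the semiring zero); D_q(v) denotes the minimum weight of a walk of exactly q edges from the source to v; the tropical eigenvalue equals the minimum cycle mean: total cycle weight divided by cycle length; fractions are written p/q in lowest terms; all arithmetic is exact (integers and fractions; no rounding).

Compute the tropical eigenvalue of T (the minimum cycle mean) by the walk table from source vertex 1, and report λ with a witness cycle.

q=0: [∞, 0, ∞, ∞, ∞]
q=1: [∞, 5, 9, ∞, -1]
q=2: [3, 10, 14, 14, 4]
q=3: [8, 9, -2, 10, 9]
q=4: [-8, 14, 3, 15, 8]
q=5: [-3, -2, -13, -1, 13]
Optimal cycle mean attained by: cycle 0->2->0, total (-5) + (-6), length 2.
Answer: λ = -11/2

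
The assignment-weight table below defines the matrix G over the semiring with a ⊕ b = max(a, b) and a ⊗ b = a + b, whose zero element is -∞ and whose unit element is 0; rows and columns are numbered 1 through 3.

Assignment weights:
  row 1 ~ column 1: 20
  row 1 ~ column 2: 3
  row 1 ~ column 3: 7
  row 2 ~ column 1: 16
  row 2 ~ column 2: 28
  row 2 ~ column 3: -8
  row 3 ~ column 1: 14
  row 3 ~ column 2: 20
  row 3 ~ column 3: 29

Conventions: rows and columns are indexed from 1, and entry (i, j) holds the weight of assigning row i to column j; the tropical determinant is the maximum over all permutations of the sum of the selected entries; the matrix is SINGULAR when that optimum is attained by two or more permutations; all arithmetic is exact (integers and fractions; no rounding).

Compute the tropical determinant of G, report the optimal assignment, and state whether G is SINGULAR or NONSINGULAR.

σ = (1, 2, 3): 20 + 28 + 29 = 77
σ = (1, 3, 2): 20 + (-8) + 20 = 32
σ = (2, 1, 3): 3 + 16 + 29 = 48
σ = (2, 3, 1): 3 + (-8) + 14 = 9
σ = (3, 1, 2): 7 + 16 + 20 = 43
σ = (3, 2, 1): 7 + 28 + 14 = 49
Optimal value attained by: σ = (1, 2, 3).
Answer: det⊕(G) = 77; verdict: NONSINGULAR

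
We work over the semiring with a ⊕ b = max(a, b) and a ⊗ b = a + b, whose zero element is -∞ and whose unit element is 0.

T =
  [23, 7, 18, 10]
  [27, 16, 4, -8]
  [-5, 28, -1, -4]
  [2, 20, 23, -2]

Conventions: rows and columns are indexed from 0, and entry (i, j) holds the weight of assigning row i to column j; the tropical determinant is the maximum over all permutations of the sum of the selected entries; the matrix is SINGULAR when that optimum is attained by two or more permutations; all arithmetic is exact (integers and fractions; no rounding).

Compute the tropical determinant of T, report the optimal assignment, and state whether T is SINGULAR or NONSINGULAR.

σ = (0, 1, 2, 3): 23 + 16 + (-1) + (-2) = 36
σ = (0, 1, 3, 2): 23 + 16 + (-4) + 23 = 58
σ = (0, 2, 1, 3): 23 + 4 + 28 + (-2) = 53
σ = (0, 2, 3, 1): 23 + 4 + (-4) + 20 = 43
σ = (0, 3, 1, 2): 23 + (-8) + 28 + 23 = 66
σ = (0, 3, 2, 1): 23 + (-8) + (-1) + 20 = 34
σ = (1, 0, 2, 3): 7 + 27 + (-1) + (-2) = 31
σ = (1, 0, 3, 2): 7 + 27 + (-4) + 23 = 53
σ = (1, 2, 0, 3): 7 + 4 + (-5) + (-2) = 4
σ = (1, 2, 3, 0): 7 + 4 + (-4) + 2 = 9
σ = (1, 3, 0, 2): 7 + (-8) + (-5) + 23 = 17
σ = (1, 3, 2, 0): 7 + (-8) + (-1) + 2 = 0
σ = (2, 0, 1, 3): 18 + 27 + 28 + (-2) = 71
σ = (2, 0, 3, 1): 18 + 27 + (-4) + 20 = 61
σ = (2, 1, 0, 3): 18 + 16 + (-5) + (-2) = 27
σ = (2, 1, 3, 0): 18 + 16 + (-4) + 2 = 32
σ = (2, 3, 0, 1): 18 + (-8) + (-5) + 20 = 25
σ = (2, 3, 1, 0): 18 + (-8) + 28 + 2 = 40
σ = (3, 0, 1, 2): 10 + 27 + 28 + 23 = 88
σ = (3, 0, 2, 1): 10 + 27 + (-1) + 20 = 56
σ = (3, 1, 0, 2): 10 + 16 + (-5) + 23 = 44
σ = (3, 1, 2, 0): 10 + 16 + (-1) + 2 = 27
σ = (3, 2, 0, 1): 10 + 4 + (-5) + 20 = 29
σ = (3, 2, 1, 0): 10 + 4 + 28 + 2 = 44
Optimal value attained by: σ = (3, 0, 1, 2).
Answer: det⊕(T) = 88; verdict: NONSINGULAR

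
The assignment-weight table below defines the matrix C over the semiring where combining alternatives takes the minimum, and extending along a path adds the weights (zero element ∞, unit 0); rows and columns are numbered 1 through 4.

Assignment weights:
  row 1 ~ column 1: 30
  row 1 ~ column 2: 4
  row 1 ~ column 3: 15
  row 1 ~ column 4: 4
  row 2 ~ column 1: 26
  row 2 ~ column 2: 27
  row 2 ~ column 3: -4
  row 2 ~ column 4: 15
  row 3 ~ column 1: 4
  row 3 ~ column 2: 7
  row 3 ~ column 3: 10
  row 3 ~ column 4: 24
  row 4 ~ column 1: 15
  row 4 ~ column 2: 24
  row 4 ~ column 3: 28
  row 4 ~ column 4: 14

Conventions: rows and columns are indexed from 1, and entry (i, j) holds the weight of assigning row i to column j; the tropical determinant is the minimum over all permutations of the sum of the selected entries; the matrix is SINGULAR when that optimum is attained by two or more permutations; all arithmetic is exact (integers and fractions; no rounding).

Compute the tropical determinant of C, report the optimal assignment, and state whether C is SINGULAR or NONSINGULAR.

σ = (1, 2, 3, 4): 30 + 27 + 10 + 14 = 81
σ = (1, 2, 4, 3): 30 + 27 + 24 + 28 = 109
σ = (1, 3, 2, 4): 30 + (-4) + 7 + 14 = 47
σ = (1, 3, 4, 2): 30 + (-4) + 24 + 24 = 74
σ = (1, 4, 2, 3): 30 + 15 + 7 + 28 = 80
σ = (1, 4, 3, 2): 30 + 15 + 10 + 24 = 79
σ = (2, 1, 3, 4): 4 + 26 + 10 + 14 = 54
σ = (2, 1, 4, 3): 4 + 26 + 24 + 28 = 82
σ = (2, 3, 1, 4): 4 + (-4) + 4 + 14 = 18
σ = (2, 3, 4, 1): 4 + (-4) + 24 + 15 = 39
σ = (2, 4, 1, 3): 4 + 15 + 4 + 28 = 51
σ = (2, 4, 3, 1): 4 + 15 + 10 + 15 = 44
σ = (3, 1, 2, 4): 15 + 26 + 7 + 14 = 62
σ = (3, 1, 4, 2): 15 + 26 + 24 + 24 = 89
σ = (3, 2, 1, 4): 15 + 27 + 4 + 14 = 60
σ = (3, 2, 4, 1): 15 + 27 + 24 + 15 = 81
σ = (3, 4, 1, 2): 15 + 15 + 4 + 24 = 58
σ = (3, 4, 2, 1): 15 + 15 + 7 + 15 = 52
σ = (4, 1, 2, 3): 4 + 26 + 7 + 28 = 65
σ = (4, 1, 3, 2): 4 + 26 + 10 + 24 = 64
σ = (4, 2, 1, 3): 4 + 27 + 4 + 28 = 63
σ = (4, 2, 3, 1): 4 + 27 + 10 + 15 = 56
σ = (4, 3, 1, 2): 4 + (-4) + 4 + 24 = 28
σ = (4, 3, 2, 1): 4 + (-4) + 7 + 15 = 22
Optimal value attained by: σ = (2, 3, 1, 4).
Answer: det⊕(C) = 18; verdict: NONSINGULAR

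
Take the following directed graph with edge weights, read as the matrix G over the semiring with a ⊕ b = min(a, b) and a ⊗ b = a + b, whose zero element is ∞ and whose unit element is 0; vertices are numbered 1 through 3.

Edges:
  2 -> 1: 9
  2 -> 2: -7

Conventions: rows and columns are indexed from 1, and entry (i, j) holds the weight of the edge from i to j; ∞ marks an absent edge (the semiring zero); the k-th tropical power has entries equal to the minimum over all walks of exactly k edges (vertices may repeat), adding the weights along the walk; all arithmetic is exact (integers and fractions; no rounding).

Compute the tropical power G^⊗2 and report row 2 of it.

G^⊗2:
  [∞, ∞, ∞]
  [2, -14, ∞]
  [∞, ∞, ∞]
Answer: row 2 of G^⊗2 = [2, -14, ∞]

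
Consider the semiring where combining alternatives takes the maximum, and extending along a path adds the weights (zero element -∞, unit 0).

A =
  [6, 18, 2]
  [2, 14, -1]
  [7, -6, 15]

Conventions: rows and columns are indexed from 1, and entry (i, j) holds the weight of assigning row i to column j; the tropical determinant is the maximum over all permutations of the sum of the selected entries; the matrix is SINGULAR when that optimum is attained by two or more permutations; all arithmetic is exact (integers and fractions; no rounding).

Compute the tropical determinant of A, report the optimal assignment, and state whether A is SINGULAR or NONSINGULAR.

σ = (1, 2, 3): 6 + 14 + 15 = 35
σ = (1, 3, 2): 6 + (-1) + (-6) = -1
σ = (2, 1, 3): 18 + 2 + 15 = 35
σ = (2, 3, 1): 18 + (-1) + 7 = 24
σ = (3, 1, 2): 2 + 2 + (-6) = -2
σ = (3, 2, 1): 2 + 14 + 7 = 23
Optimal value attained by: σ = (1, 2, 3).
Answer: det⊕(A) = 35; verdict: SINGULAR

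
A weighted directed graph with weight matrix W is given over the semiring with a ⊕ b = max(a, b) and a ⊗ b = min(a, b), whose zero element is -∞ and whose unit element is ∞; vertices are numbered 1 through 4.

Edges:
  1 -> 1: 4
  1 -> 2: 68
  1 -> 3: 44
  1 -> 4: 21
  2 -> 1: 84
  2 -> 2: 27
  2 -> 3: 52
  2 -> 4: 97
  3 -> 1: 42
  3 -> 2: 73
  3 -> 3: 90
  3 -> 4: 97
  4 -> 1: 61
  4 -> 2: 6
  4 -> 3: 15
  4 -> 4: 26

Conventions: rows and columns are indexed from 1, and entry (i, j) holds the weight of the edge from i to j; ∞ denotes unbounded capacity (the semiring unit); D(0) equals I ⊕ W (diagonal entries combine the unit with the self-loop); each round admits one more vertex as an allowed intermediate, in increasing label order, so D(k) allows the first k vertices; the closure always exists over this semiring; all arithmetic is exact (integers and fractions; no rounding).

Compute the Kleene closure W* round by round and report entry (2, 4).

D(0):
  [∞, 68, 44, 21]
  [84, ∞, 52, 97]
  [42, 73, ∞, 97]
  [61, 6, 15, ∞]
D(1):
  [∞, 68, 44, 21]
  [84, ∞, 52, 97]
  [42, 73, ∞, 97]
  [61, 61, 44, ∞]
D(2):
  [∞, 68, 52, 68]
  [84, ∞, 52, 97]
  [73, 73, ∞, 97]
  [61, 61, 52, ∞]
D(3):
  [∞, 68, 52, 68]
  [84, ∞, 52, 97]
  [73, 73, ∞, 97]
  [61, 61, 52, ∞]
D(4):
  [∞, 68, 52, 68]
  [84, ∞, 52, 97]
  [73, 73, ∞, 97]
  [61, 61, 52, ∞]
Answer: W*[2][4] = 97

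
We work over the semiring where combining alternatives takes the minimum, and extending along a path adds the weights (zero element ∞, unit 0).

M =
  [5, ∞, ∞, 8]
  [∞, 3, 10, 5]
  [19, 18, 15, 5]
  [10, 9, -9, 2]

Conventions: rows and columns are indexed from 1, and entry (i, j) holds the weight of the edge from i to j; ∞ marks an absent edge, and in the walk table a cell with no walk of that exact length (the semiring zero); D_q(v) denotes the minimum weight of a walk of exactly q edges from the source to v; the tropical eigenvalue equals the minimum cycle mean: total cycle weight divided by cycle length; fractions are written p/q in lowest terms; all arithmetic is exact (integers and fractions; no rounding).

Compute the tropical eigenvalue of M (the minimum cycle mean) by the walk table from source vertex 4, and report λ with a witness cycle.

q=0: [∞, ∞, ∞, 0]
q=1: [10, 9, -9, 2]
q=2: [10, 9, -7, -4]
q=3: [6, 5, -13, -2]
q=4: [6, 5, -11, -8]
Optimal cycle mean attained by: cycle 3->4->3, total 5 + (-9), length 2.
Answer: λ = -2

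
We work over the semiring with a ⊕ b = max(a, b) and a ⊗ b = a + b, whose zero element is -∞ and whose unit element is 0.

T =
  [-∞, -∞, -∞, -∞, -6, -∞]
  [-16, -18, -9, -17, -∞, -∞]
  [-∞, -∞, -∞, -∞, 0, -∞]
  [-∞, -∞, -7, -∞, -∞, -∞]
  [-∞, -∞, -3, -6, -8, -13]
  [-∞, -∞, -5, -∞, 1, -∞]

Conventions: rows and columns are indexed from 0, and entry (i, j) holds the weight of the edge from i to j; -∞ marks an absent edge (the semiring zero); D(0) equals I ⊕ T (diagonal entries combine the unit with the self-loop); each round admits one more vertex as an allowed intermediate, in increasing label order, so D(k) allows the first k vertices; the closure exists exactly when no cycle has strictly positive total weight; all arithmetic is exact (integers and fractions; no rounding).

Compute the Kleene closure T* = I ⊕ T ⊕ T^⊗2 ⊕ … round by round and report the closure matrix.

D(0):
  [0, -∞, -∞, -∞, -6, -∞]
  [-16, 0, -9, -17, -∞, -∞]
  [-∞, -∞, 0, -∞, 0, -∞]
  [-∞, -∞, -7, 0, -∞, -∞]
  [-∞, -∞, -3, -6, 0, -13]
  [-∞, -∞, -5, -∞, 1, 0]
D(1):
  [0, -∞, -∞, -∞, -6, -∞]
  [-16, 0, -9, -17, -22, -∞]
  [-∞, -∞, 0, -∞, 0, -∞]
  [-∞, -∞, -7, 0, -∞, -∞]
  [-∞, -∞, -3, -6, 0, -13]
  [-∞, -∞, -5, -∞, 1, 0]
D(2):
  [0, -∞, -∞, -∞, -6, -∞]
  [-16, 0, -9, -17, -22, -∞]
  [-∞, -∞, 0, -∞, 0, -∞]
  [-∞, -∞, -7, 0, -∞, -∞]
  [-∞, -∞, -3, -6, 0, -13]
  [-∞, -∞, -5, -∞, 1, 0]
D(3):
  [0, -∞, -∞, -∞, -6, -∞]
  [-16, 0, -9, -17, -9, -∞]
  [-∞, -∞, 0, -∞, 0, -∞]
  [-∞, -∞, -7, 0, -7, -∞]
  [-∞, -∞, -3, -6, 0, -13]
  [-∞, -∞, -5, -∞, 1, 0]
D(4):
  [0, -∞, -∞, -∞, -6, -∞]
  [-16, 0, -9, -17, -9, -∞]
  [-∞, -∞, 0, -∞, 0, -∞]
  [-∞, -∞, -7, 0, -7, -∞]
  [-∞, -∞, -3, -6, 0, -13]
  [-∞, -∞, -5, -∞, 1, 0]
D(5):
  [0, -∞, -9, -12, -6, -19]
  [-16, 0, -9, -15, -9, -22]
  [-∞, -∞, 0, -6, 0, -13]
  [-∞, -∞, -7, 0, -7, -20]
  [-∞, -∞, -3, -6, 0, -13]
  [-∞, -∞, -2, -5, 1, 0]
D(6):
  [0, -∞, -9, -12, -6, -19]
  [-16, 0, -9, -15, -9, -22]
  [-∞, -∞, 0, -6, 0, -13]
  [-∞, -∞, -7, 0, -7, -20]
  [-∞, -∞, -3, -6, 0, -13]
  [-∞, -∞, -2, -5, 1, 0]
Answer: T* = [[0, -∞, -9, -12, -6, -19], [-16, 0, -9, -15, -9, -22], [-∞, -∞, 0, -6, 0, -13], [-∞, -∞, -7, 0, -7, -20], [-∞, -∞, -3, -6, 0, -13], [-∞, -∞, -2, -5, 1, 0]]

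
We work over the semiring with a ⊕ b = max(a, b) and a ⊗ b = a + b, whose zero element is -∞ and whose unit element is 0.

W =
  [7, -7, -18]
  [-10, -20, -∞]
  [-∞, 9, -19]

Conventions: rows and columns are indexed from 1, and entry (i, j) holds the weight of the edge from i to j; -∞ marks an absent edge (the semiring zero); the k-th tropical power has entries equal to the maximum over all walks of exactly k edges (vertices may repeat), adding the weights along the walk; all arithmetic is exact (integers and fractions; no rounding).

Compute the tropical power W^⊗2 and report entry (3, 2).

W^⊗2:
  [14, 0, -11]
  [-3, -17, -28]
  [-1, -10, -38]
Key observation: the optimum is the walk 3->3->2, with weight (-19) + 9 = -10.
Optimal value attained by: walk 3->3->2.
Answer: (W^⊗2)[3][2] = -10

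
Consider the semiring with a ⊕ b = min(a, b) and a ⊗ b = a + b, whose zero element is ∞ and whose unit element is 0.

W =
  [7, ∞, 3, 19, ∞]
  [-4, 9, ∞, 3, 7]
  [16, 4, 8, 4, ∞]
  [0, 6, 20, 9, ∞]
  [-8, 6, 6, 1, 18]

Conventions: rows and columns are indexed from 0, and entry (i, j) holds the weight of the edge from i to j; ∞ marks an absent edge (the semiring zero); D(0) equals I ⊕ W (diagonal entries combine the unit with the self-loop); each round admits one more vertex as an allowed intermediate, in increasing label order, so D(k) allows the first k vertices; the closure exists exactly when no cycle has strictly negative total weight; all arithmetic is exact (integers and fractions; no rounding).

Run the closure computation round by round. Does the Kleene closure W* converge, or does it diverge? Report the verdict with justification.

D(0):
  [0, ∞, 3, 19, ∞]
  [-4, 0, ∞, 3, 7]
  [16, 4, 0, 4, ∞]
  [0, 6, 20, 0, ∞]
  [-8, 6, 6, 1, 0]
D(1):
  [0, ∞, 3, 19, ∞]
  [-4, 0, -1, 3, 7]
  [16, 4, 0, 4, ∞]
  [0, 6, 3, 0, ∞]
  [-8, 6, -5, 1, 0]
D(2):
  [0, ∞, 3, 19, ∞]
  [-4, 0, -1, 3, 7]
  [0, 4, 0, 4, 11]
  [0, 6, 3, 0, 13]
  [-8, 6, -5, 1, 0]
D(3):
  [0, 7, 3, 7, 14]
  [-4, 0, -1, 3, 7]
  [0, 4, 0, 4, 11]
  [0, 6, 3, 0, 13]
  [-8, -1, -5, -1, 0]
D(4):
  [0, 7, 3, 7, 14]
  [-4, 0, -1, 3, 7]
  [0, 4, 0, 4, 11]
  [0, 6, 3, 0, 13]
  [-8, -1, -5, -1, 0]
D(5):
  [0, 7, 3, 7, 14]
  [-4, 0, -1, 3, 7]
  [0, 4, 0, 4, 11]
  [0, 6, 3, 0, 13]
  [-8, -1, -5, -1, 0]
Key observation: every diagonal entry stays at the unit through all rounds, so no improving cycle exists.
Answer: CONVERGES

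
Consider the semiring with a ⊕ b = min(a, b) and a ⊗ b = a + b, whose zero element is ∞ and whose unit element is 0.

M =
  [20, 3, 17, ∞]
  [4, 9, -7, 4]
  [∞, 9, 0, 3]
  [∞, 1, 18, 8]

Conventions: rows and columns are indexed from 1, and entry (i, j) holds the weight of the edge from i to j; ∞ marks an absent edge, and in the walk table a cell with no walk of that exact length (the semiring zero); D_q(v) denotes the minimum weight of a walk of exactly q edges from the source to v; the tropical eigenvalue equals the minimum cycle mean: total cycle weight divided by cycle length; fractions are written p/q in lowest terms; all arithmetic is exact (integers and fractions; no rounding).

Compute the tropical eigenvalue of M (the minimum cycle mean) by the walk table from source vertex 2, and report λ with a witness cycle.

q=0: [∞, 0, ∞, ∞]
q=1: [4, 9, -7, 4]
q=2: [13, 2, -7, -4]
q=3: [6, -3, -7, -4]
q=4: [1, -3, -10, -4]
Optimal cycle mean attained by: cycle 2->3->4->2, total (-7) + 3 + 1, length 3.
Answer: λ = -1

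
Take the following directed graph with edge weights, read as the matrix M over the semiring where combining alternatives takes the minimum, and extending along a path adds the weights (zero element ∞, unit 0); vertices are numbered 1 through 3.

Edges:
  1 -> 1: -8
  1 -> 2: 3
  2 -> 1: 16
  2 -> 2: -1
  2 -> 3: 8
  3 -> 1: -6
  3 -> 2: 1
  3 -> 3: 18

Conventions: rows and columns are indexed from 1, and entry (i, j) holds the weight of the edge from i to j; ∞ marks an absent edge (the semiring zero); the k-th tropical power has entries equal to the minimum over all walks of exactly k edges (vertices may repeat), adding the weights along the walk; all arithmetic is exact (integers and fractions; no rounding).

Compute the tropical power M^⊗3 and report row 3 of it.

M^⊗2:
  [-16, -5, 11]
  [2, -2, 7]
  [-14, -3, 9]
M^⊗3:
  [-24, -13, 3]
  [-6, -3, 6]
  [-22, -11, 5]
Answer: row 3 of M^⊗3 = [-22, -11, 5]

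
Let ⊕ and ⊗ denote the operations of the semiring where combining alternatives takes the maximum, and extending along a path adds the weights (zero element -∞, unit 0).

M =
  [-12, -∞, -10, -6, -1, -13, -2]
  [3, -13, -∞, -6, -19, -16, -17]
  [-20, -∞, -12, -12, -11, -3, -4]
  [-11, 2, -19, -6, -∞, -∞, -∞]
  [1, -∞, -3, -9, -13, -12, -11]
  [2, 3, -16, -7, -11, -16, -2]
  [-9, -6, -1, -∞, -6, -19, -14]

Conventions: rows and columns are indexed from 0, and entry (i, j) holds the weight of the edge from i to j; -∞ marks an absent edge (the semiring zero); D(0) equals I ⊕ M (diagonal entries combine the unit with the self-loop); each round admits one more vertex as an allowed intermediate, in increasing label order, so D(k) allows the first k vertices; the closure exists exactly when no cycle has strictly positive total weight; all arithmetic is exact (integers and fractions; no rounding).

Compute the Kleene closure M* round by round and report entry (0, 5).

D(0):
  [0, -∞, -10, -6, -1, -13, -2]
  [3, 0, -∞, -6, -19, -16, -17]
  [-20, -∞, 0, -12, -11, -3, -4]
  [-11, 2, -19, 0, -∞, -∞, -∞]
  [1, -∞, -3, -9, 0, -12, -11]
  [2, 3, -16, -7, -11, 0, -2]
  [-9, -6, -1, -∞, -6, -19, 0]
D(1):
  [0, -∞, -10, -6, -1, -13, -2]
  [3, 0, -7, -3, 2, -10, 1]
  [-20, -∞, 0, -12, -11, -3, -4]
  [-11, 2, -19, 0, -12, -24, -13]
  [1, -∞, -3, -5, 0, -12, -1]
  [2, 3, -8, -4, 1, 0, 0]
  [-9, -6, -1, -15, -6, -19, 0]
D(2):
  [0, -∞, -10, -6, -1, -13, -2]
  [3, 0, -7, -3, 2, -10, 1]
  [-20, -∞, 0, -12, -11, -3, -4]
  [5, 2, -5, 0, 4, -8, 3]
  [1, -∞, -3, -5, 0, -12, -1]
  [6, 3, -4, 0, 5, 0, 4]
  [-3, -6, -1, -9, -4, -16, 0]
D(3):
  [0, -∞, -10, -6, -1, -13, -2]
  [3, 0, -7, -3, 2, -10, 1]
  [-20, -∞, 0, -12, -11, -3, -4]
  [5, 2, -5, 0, 4, -8, 3]
  [1, -∞, -3, -5, 0, -6, -1]
  [6, 3, -4, 0, 5, 0, 4]
  [-3, -6, -1, -9, -4, -4, 0]
D(4):
  [0, -4, -10, -6, -1, -13, -2]
  [3, 0, -7, -3, 2, -10, 1]
  [-7, -10, 0, -12, -8, -3, -4]
  [5, 2, -5, 0, 4, -8, 3]
  [1, -3, -3, -5, 0, -6, -1]
  [6, 3, -4, 0, 5, 0, 4]
  [-3, -6, -1, -9, -4, -4, 0]
D(5):
  [0, -4, -4, -6, -1, -7, -2]
  [3, 0, -1, -3, 2, -4, 1]
  [-7, -10, 0, -12, -8, -3, -4]
  [5, 2, 1, 0, 4, -2, 3]
  [1, -3, -3, -5, 0, -6, -1]
  [6, 3, 2, 0, 5, 0, 4]
  [-3, -6, -1, -9, -4, -4, 0]
D(6):
  [0, -4, -4, -6, -1, -7, -2]
  [3, 0, -1, -3, 2, -4, 1]
  [3, 0, 0, -3, 2, -3, 1]
  [5, 2, 1, 0, 4, -2, 3]
  [1, -3, -3, -5, 0, -6, -1]
  [6, 3, 2, 0, 5, 0, 4]
  [2, -1, -1, -4, 1, -4, 0]
D(7):
  [0, -3, -3, -6, -1, -6, -2]
  [3, 0, 0, -3, 2, -3, 1]
  [3, 0, 0, -3, 2, -3, 1]
  [5, 2, 2, 0, 4, -1, 3]
  [1, -2, -2, -5, 0, -5, -1]
  [6, 3, 3, 0, 5, 0, 4]
  [2, -1, -1, -4, 1, -4, 0]
Answer: M*[0][5] = -6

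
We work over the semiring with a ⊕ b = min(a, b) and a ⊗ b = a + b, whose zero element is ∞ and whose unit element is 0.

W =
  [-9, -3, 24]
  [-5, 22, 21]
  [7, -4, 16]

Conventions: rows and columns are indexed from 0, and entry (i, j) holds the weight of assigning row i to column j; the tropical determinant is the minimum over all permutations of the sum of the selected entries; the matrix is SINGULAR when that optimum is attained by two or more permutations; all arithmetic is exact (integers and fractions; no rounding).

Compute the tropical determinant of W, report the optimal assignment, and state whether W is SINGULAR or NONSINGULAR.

σ = (0, 1, 2): (-9) + 22 + 16 = 29
σ = (0, 2, 1): (-9) + 21 + (-4) = 8
σ = (1, 0, 2): (-3) + (-5) + 16 = 8
σ = (1, 2, 0): (-3) + 21 + 7 = 25
σ = (2, 0, 1): 24 + (-5) + (-4) = 15
σ = (2, 1, 0): 24 + 22 + 7 = 53
Optimal value attained by: σ = (0, 2, 1).
Answer: det⊕(W) = 8; verdict: SINGULAR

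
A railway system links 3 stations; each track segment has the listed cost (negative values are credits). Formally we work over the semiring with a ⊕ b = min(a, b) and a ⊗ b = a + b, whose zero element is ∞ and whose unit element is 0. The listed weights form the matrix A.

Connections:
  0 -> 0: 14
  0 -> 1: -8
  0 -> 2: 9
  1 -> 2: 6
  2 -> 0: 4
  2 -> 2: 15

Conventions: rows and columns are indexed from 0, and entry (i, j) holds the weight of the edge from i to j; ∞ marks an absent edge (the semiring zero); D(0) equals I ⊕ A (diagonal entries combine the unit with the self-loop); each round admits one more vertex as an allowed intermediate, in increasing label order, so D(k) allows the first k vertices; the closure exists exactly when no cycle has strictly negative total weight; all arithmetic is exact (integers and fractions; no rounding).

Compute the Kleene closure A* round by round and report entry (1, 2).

D(0):
  [0, -8, 9]
  [∞, 0, 6]
  [4, ∞, 0]
D(1):
  [0, -8, 9]
  [∞, 0, 6]
  [4, -4, 0]
D(2):
  [0, -8, -2]
  [∞, 0, 6]
  [4, -4, 0]
D(3):
  [0, -8, -2]
  [10, 0, 6]
  [4, -4, 0]
Answer: A*[1][2] = 6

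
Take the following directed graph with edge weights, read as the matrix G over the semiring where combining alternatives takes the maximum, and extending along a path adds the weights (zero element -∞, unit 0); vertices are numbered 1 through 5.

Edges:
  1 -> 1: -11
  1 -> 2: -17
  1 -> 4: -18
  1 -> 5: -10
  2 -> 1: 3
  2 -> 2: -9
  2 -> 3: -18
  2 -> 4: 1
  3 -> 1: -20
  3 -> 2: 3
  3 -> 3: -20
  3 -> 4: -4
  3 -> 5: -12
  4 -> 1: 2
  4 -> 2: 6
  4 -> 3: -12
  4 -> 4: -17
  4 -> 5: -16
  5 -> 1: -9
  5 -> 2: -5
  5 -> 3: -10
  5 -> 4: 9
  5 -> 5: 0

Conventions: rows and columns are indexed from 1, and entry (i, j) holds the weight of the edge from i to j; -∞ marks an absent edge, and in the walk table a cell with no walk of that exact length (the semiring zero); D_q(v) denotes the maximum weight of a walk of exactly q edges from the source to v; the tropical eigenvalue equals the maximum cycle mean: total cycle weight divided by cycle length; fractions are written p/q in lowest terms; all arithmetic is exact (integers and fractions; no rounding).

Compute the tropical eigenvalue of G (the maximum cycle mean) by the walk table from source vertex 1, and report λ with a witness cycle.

q=0: [0, -∞, -∞, -∞, -∞]
q=1: [-11, -17, -∞, -18, -10]
q=2: [-14, -12, -20, -1, -10]
q=3: [1, 5, -13, -1, -10]
q=4: [8, 5, -13, 6, -9]
q=5: [8, 12, -6, 6, -2]
Optimal cycle mean attained by: cycle 2->4->2, total 1 + 6, length 2.
Answer: λ = 7/2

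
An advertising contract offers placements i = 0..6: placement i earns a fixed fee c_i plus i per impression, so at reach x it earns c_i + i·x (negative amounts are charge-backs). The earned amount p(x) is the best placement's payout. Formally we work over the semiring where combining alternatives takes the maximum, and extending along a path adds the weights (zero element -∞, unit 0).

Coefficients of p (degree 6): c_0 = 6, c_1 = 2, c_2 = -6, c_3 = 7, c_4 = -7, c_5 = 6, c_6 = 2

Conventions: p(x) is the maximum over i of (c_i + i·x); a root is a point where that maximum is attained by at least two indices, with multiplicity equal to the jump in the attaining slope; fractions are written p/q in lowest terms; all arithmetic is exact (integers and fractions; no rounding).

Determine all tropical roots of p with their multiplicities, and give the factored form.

hull edge (i=0, c=6) to (i=3, c=7): slope 1/3, span 3
hull edge (i=3, c=7) to (i=5, c=6): slope -1/2, span 2
hull edge (i=5, c=6) to (i=6, c=2): slope -4, span 1
Factored form: p(x) = 2 ⊗ (x ⊕ (-1/3)) ⊗ (x ⊕ (-1/3)) ⊗ (x ⊕ (-1/3)) ⊗ (x ⊕ 1/2) ⊗ (x ⊕ 1/2) ⊗ (x ⊕ 4)
Answer: roots = -1/3 (mult 3), 1/2 (mult 2), 4 (mult 1)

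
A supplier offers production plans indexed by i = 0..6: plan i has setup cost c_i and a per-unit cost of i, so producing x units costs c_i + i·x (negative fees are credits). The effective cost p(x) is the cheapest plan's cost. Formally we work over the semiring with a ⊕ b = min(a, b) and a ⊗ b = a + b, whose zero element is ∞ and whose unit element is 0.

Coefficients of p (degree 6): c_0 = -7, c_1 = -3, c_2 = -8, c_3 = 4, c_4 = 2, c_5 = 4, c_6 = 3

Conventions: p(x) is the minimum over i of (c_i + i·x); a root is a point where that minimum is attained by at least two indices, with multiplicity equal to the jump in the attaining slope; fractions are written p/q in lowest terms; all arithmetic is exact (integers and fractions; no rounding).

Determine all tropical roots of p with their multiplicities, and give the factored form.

hull edge (i=0, c=-7) to (i=2, c=-8): slope -1/2, span 2
hull edge (i=2, c=-8) to (i=6, c=3): slope 11/4, span 4
Factored form: p(x) = 3 ⊗ (x ⊕ (-11/4)) ⊗ (x ⊕ (-11/4)) ⊗ (x ⊕ (-11/4)) ⊗ (x ⊕ (-11/4)) ⊗ (x ⊕ 1/2) ⊗ (x ⊕ 1/2)
Answer: roots = -11/4 (mult 4), 1/2 (mult 2)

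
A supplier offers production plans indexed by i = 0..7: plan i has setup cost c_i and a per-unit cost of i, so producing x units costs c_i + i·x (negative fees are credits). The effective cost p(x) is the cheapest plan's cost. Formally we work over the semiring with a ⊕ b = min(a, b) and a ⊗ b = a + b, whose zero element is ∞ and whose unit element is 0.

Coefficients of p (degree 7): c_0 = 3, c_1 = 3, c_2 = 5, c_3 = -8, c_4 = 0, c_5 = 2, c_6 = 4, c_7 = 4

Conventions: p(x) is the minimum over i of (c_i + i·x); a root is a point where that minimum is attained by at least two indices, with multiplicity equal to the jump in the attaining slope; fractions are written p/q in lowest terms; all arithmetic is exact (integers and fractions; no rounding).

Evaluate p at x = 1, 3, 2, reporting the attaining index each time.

p(1) = min(3+0·1=3, 3+1·1=4, 5+2·1=7, -8+3·1=-5, 0+4·1=4, 2+5·1=7, 4+6·1=10, 4+7·1=11) = -5 (attained by i=3)
p(3) = min(3+0·3=3, 3+1·3=6, 5+2·3=11, -8+3·3=1, 0+4·3=12, 2+5·3=17, 4+6·3=22, 4+7·3=25) = 1 (attained by i=3)
p(2) = min(3+0·2=3, 3+1·2=5, 5+2·2=9, -8+3·2=-2, 0+4·2=8, 2+5·2=12, 4+6·2=16, 4+7·2=18) = -2 (attained by i=3)
Answer: p(1) = -5; p(3) = 1; p(2) = -2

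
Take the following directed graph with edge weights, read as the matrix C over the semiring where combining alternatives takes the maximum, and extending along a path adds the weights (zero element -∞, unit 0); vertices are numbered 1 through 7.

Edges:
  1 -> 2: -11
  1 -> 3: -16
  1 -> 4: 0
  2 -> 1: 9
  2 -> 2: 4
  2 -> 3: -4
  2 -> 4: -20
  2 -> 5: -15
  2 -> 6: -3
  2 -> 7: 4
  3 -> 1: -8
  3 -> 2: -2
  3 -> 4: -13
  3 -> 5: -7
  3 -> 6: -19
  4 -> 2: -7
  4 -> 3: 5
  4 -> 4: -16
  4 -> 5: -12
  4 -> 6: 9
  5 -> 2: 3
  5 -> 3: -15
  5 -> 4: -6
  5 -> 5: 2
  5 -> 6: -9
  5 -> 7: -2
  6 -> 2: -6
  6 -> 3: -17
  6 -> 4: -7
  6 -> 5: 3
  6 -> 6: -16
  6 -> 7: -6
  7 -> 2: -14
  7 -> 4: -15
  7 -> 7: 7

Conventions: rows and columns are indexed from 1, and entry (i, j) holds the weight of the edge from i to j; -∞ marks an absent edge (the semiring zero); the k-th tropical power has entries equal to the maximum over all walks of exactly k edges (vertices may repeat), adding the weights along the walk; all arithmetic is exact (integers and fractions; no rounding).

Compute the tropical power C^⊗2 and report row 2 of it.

C^⊗2:
  [-2, -7, 5, -16, -12, 9, -7]
  [13, 8, 0, 9, 0, 1, 11]
  [7, 2, -6, -8, -5, -4, 2]
  [2, 3, -8, 2, 12, -7, 3]
  [12, 7, -1, -4, 4, 3, 7]
  [3, 6, -2, -3, 5, 2, 1]
  [-5, -7, -10, -8, -27, -6, 14]
Answer: row 2 of C^⊗2 = [13, 8, 0, 9, 0, 1, 11]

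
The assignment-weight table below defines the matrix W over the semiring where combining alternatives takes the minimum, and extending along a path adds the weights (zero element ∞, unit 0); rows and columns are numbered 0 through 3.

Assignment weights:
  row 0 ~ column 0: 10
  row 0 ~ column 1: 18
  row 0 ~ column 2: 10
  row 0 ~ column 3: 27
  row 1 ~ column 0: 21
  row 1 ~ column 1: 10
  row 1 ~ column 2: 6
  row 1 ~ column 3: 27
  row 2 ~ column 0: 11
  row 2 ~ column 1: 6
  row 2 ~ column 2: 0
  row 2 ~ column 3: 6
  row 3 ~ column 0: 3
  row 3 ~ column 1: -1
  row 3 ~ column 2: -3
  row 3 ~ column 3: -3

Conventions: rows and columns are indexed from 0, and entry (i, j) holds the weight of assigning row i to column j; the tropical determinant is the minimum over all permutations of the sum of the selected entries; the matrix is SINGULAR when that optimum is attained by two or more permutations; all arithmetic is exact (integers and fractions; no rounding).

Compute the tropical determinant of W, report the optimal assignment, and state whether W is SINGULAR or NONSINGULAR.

σ = (0, 1, 2, 3): 10 + 10 + 0 + (-3) = 17
σ = (0, 1, 3, 2): 10 + 10 + 6 + (-3) = 23
σ = (0, 2, 1, 3): 10 + 6 + 6 + (-3) = 19
σ = (0, 2, 3, 1): 10 + 6 + 6 + (-1) = 21
σ = (0, 3, 1, 2): 10 + 27 + 6 + (-3) = 40
σ = (0, 3, 2, 1): 10 + 27 + 0 + (-1) = 36
σ = (1, 0, 2, 3): 18 + 21 + 0 + (-3) = 36
σ = (1, 0, 3, 2): 18 + 21 + 6 + (-3) = 42
σ = (1, 2, 0, 3): 18 + 6 + 11 + (-3) = 32
σ = (1, 2, 3, 0): 18 + 6 + 6 + 3 = 33
σ = (1, 3, 0, 2): 18 + 27 + 11 + (-3) = 53
σ = (1, 3, 2, 0): 18 + 27 + 0 + 3 = 48
σ = (2, 0, 1, 3): 10 + 21 + 6 + (-3) = 34
σ = (2, 0, 3, 1): 10 + 21 + 6 + (-1) = 36
σ = (2, 1, 0, 3): 10 + 10 + 11 + (-3) = 28
σ = (2, 1, 3, 0): 10 + 10 + 6 + 3 = 29
σ = (2, 3, 0, 1): 10 + 27 + 11 + (-1) = 47
σ = (2, 3, 1, 0): 10 + 27 + 6 + 3 = 46
σ = (3, 0, 1, 2): 27 + 21 + 6 + (-3) = 51
σ = (3, 0, 2, 1): 27 + 21 + 0 + (-1) = 47
σ = (3, 1, 0, 2): 27 + 10 + 11 + (-3) = 45
σ = (3, 1, 2, 0): 27 + 10 + 0 + 3 = 40
σ = (3, 2, 0, 1): 27 + 6 + 11 + (-1) = 43
σ = (3, 2, 1, 0): 27 + 6 + 6 + 3 = 42
Optimal value attained by: σ = (0, 1, 2, 3).
Answer: det⊕(W) = 17; verdict: NONSINGULAR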